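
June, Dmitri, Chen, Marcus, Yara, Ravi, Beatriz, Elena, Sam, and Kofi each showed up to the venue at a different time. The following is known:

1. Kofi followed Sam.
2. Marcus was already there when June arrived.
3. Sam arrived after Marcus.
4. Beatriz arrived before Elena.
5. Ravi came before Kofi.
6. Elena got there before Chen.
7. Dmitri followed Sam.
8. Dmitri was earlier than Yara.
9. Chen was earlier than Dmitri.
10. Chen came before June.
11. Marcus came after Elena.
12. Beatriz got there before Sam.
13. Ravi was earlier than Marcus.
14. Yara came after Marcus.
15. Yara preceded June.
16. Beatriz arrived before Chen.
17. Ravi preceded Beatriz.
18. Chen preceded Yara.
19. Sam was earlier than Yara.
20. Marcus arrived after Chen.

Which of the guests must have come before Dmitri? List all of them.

Directly stated before Dmitri: Chen and Sam.
Beatriz reaches Dmitri via Beatriz → Chen → Dmitri.
Elena reaches Dmitri via Elena → Chen → Dmitri.
Marcus reaches Dmitri via Marcus → Sam → Dmitri.
Likewise Ravi reaches Dmitri by chaining the stated constraints.
No chain forces Kofi (or any of the others) ahead of Dmitri.

Beatriz, Chen, Elena, Marcus, Ravi, Sam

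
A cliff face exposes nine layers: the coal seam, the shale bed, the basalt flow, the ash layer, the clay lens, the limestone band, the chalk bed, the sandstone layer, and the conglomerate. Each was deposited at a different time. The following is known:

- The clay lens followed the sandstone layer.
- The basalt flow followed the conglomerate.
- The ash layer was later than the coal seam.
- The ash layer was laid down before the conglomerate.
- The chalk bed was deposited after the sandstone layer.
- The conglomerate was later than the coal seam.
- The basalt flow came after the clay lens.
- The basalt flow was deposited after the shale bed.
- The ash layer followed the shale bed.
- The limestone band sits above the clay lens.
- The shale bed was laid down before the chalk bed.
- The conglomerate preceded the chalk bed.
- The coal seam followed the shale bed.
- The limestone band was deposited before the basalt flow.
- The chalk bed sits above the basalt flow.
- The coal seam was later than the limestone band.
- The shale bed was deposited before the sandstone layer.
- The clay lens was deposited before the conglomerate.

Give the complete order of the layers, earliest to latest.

The constraints fix every adjacent pair, so only one ordering works:
the shale bed → the sandstone layer → the clay lens → the limestone band → the coal seam → the ash layer → the conglomerate → the basalt flow → the chalk bed.

the shale bed, the sandstone layer, the clay lens, the limestone band, the coal seam, the ash layer, the conglomerate, the basalt flow, the chalk bed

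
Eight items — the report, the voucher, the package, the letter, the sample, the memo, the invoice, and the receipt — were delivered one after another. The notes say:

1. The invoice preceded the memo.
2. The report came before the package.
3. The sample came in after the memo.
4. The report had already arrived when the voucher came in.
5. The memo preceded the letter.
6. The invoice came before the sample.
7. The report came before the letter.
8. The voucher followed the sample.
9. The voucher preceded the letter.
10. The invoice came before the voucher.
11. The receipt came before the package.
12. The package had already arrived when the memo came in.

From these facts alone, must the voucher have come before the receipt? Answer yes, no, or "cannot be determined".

Tracing the constraints gives the receipt → the package → the memo → the sample → the voucher, so the receipt must come before the voucher.
That means the voucher cannot be before the receipt.

no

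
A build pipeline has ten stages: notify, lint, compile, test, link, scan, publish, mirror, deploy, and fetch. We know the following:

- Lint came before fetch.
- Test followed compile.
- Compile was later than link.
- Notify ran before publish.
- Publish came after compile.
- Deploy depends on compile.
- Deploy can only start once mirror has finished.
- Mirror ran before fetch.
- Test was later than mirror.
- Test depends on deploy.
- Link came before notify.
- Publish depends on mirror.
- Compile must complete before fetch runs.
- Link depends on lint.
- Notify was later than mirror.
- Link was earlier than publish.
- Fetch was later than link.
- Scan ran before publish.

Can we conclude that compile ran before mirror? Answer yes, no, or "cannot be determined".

No chain of stated constraints runs from compile to mirror, and none runs from mirror to compile either.
So the relative order of compile and mirror is not fixed by the given facts.

cannot be determined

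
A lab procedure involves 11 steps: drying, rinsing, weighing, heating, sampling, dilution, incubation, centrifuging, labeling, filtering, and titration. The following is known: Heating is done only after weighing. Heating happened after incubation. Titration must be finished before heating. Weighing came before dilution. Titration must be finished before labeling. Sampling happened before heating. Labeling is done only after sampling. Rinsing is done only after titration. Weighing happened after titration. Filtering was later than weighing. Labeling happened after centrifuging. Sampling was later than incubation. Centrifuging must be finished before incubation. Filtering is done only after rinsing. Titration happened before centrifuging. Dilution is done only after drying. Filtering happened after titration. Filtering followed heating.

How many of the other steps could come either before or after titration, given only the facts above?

1

Forced after titration: centrifuging, dilution, filtering, heating, incubation, labeling, rinsing, sampling, and weighing.
That leaves drying with no forced order relative to titration — 1.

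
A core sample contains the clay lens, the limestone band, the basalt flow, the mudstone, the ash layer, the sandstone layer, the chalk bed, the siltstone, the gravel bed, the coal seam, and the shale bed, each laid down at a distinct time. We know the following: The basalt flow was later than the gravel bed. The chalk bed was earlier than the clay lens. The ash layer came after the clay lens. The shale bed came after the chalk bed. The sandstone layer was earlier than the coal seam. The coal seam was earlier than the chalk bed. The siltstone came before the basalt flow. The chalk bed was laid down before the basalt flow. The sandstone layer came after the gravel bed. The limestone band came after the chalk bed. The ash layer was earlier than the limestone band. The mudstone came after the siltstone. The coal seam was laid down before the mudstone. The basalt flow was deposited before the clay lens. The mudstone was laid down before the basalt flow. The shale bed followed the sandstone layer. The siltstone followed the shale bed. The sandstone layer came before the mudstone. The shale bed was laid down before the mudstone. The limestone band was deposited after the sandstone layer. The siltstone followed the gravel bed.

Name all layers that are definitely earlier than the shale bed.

the chalk bed, the coal seam, the gravel bed, the sandstone layer

Directly stated before the shale bed: the chalk bed and the sandstone layer.
The coal seam reaches the shale bed via the coal seam → the chalk bed → the shale bed.
The gravel bed reaches the shale bed via the gravel bed → the sandstone layer → the shale bed.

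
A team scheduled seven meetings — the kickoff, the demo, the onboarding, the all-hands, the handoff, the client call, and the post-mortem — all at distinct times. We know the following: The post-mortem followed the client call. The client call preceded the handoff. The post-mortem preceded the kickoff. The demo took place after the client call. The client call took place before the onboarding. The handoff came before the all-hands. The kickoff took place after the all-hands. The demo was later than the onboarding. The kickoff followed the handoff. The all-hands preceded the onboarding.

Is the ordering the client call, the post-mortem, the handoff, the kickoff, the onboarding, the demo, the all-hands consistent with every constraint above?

The constraints require the all-hands before the onboarding, but in the proposed sequence the onboarding appears ahead of the all-hands. That one violation is enough.

no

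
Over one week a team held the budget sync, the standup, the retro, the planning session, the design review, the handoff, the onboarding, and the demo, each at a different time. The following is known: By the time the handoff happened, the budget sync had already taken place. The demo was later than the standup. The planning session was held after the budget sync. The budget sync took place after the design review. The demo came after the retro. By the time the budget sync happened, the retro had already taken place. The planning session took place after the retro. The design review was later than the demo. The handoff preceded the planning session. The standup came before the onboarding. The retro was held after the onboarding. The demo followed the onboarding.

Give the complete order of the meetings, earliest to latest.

the standup, the onboarding, the retro, the demo, the design review, the budget sync, the handoff, the planning session

The constraints fix every adjacent pair, so only one ordering works:
the standup → the onboarding → the retro → the demo → the design review → the budget sync → the handoff → the planning session.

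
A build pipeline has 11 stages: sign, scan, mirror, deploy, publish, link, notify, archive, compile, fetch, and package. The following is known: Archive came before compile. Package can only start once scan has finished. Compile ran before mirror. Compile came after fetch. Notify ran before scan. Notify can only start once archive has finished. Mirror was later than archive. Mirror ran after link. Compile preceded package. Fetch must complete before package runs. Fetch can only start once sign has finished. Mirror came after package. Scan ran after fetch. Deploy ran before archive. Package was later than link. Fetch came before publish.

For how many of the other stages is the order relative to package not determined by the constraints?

1

Forced before package: archive, compile, deploy, fetch, link, notify, scan, and sign; forced after package: mirror.
That leaves publish with no forced order relative to package — 1.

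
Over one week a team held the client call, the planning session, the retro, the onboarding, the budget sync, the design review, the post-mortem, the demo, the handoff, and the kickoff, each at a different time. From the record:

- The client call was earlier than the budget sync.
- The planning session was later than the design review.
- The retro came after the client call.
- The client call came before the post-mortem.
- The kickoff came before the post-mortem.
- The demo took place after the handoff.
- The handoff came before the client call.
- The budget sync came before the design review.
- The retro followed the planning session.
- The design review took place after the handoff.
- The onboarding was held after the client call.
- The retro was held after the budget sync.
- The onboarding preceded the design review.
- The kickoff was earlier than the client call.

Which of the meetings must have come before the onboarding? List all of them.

Directly stated before the onboarding: the client call.
The handoff reaches the onboarding via the handoff → the client call → the onboarding.
The kickoff reaches the onboarding via the kickoff → the client call → the onboarding.

the client call, the handoff, the kickoff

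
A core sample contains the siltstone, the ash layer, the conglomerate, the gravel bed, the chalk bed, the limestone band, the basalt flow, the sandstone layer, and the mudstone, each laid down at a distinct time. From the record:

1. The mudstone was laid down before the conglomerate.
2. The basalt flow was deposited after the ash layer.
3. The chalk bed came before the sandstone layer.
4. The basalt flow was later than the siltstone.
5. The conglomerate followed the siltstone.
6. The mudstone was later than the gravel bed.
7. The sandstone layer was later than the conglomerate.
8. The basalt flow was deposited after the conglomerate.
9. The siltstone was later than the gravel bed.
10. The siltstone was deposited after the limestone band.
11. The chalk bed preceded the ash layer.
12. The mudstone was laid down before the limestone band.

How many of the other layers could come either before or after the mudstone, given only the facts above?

Forced before the mudstone: the gravel bed; forced after the mudstone: the basalt flow, the conglomerate, the limestone band, the sandstone layer, and the siltstone.
That leaves the ash layer and the chalk bed with no forced order relative to the mudstone — 2.

2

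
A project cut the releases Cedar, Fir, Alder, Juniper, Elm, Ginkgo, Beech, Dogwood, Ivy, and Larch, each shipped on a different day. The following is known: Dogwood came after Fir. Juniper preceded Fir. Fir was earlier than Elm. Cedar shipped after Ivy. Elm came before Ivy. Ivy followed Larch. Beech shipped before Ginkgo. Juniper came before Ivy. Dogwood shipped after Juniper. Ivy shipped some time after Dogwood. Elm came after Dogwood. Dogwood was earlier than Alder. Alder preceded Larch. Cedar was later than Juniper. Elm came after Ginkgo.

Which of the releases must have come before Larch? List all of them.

Directly stated before Larch: Alder.
Dogwood reaches Larch via Dogwood → Alder → Larch.
Fir reaches Larch via Fir → Dogwood → Alder → Larch.
Juniper reaches Larch via Juniper → Dogwood → Alder → Larch.

Alder, Dogwood, Fir, Juniper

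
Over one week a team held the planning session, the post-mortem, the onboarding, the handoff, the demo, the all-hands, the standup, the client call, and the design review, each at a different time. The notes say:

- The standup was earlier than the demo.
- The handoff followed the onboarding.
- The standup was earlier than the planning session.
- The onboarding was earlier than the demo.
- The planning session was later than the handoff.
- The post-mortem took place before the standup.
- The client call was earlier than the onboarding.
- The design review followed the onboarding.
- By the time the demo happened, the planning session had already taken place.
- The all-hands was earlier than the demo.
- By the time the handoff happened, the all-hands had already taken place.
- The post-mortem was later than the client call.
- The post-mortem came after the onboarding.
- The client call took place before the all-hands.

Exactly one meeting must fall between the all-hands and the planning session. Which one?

the handoff

Tracing the constraints gives the all-hands → the handoff → the planning session, so the handoff sits after the all-hands and before the planning session.
No other meeting is forced both after the all-hands and before the planning session.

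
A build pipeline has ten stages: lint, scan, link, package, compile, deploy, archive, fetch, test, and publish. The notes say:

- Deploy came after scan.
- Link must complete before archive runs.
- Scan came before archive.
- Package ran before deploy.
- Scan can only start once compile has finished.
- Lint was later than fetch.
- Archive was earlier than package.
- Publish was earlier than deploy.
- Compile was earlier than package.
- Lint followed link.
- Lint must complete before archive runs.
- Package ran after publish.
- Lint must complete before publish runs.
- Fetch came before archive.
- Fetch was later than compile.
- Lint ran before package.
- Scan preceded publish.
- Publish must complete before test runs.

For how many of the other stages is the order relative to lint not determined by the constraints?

1

Forced before lint: compile, fetch, and link; forced after lint: archive, deploy, package, publish, and test.
That leaves scan with no forced order relative to lint — 1.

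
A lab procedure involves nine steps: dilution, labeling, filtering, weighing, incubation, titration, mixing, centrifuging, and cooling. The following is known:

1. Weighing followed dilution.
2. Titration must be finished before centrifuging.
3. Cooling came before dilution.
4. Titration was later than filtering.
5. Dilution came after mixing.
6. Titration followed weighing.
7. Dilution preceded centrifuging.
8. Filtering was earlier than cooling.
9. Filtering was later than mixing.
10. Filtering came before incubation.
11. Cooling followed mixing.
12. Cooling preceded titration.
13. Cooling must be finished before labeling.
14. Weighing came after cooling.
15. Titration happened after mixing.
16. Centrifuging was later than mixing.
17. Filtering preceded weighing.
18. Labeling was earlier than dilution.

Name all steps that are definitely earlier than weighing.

Directly stated before weighing: cooling, dilution, and filtering.
Labeling reaches weighing via labeling → dilution → weighing.
Mixing reaches weighing via mixing → cooling → weighing.

cooling, dilution, filtering, labeling, mixing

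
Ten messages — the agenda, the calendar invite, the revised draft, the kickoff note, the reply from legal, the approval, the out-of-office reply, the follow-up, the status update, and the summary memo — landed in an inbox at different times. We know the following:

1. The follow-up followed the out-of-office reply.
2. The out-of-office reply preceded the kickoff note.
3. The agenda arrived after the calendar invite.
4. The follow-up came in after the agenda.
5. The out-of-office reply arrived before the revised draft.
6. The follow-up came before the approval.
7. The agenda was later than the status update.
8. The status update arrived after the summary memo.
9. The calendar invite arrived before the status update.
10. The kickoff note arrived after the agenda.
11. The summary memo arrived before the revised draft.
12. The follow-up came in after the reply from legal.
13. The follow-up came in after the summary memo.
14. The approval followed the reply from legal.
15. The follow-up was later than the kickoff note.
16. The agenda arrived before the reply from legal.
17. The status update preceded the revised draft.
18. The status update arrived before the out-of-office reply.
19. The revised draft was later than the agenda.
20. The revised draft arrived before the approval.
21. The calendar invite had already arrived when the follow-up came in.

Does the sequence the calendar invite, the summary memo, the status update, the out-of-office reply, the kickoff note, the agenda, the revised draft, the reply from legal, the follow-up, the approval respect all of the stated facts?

The constraints require the agenda before the kickoff note, but in the proposed sequence the kickoff note appears ahead of the agenda. That one violation is enough.

no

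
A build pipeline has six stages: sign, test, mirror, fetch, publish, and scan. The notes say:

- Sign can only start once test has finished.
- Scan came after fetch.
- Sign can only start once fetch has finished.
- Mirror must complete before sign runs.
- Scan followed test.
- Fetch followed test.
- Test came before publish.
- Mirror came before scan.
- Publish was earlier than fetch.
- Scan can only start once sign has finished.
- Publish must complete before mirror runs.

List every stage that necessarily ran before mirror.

publish, test

Directly stated before mirror: publish.
Test reaches mirror via test → publish → mirror.
No chain forces scan (or any of the others) ahead of mirror.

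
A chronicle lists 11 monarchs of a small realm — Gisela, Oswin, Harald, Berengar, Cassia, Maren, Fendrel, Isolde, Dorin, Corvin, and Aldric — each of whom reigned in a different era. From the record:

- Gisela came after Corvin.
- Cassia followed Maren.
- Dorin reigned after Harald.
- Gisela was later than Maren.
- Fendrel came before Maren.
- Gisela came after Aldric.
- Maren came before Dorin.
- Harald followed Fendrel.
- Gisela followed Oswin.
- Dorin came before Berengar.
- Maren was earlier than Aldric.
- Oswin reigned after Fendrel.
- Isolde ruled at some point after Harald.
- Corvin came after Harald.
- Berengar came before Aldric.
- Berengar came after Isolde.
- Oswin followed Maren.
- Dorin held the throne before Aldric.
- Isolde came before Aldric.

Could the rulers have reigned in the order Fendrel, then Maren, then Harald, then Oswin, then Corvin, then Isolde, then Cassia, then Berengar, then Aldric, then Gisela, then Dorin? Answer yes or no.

The constraints require Dorin before Aldric, but in the proposed sequence Aldric appears ahead of Dorin. That one violation is enough.

no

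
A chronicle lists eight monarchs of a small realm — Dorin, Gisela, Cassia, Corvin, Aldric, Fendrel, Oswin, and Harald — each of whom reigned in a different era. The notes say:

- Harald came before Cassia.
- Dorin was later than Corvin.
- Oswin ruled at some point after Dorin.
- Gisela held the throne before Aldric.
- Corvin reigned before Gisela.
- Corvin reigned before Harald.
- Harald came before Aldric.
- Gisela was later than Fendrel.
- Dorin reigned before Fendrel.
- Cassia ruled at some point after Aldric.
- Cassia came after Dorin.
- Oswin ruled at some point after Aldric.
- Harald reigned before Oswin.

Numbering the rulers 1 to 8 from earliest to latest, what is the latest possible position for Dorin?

3

Dorin must come before Aldric, Cassia, Fendrel, Gisela, and Oswin — 5 rulers forced after them.
Everything else can be placed before Dorin in some valid order, so Dorin can sit as late as position 8 − 5 = 3.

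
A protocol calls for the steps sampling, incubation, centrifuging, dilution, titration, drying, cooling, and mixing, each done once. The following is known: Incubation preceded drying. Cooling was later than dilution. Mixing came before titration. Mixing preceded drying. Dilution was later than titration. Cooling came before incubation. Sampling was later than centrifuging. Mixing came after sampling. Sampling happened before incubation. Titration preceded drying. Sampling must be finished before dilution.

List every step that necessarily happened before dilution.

Directly stated before dilution: sampling and titration.
Centrifuging reaches dilution via centrifuging → sampling → dilution.
Mixing reaches dilution via mixing → titration → dilution.
No chain forces drying (or any of the others) ahead of dilution.

centrifuging, mixing, sampling, titration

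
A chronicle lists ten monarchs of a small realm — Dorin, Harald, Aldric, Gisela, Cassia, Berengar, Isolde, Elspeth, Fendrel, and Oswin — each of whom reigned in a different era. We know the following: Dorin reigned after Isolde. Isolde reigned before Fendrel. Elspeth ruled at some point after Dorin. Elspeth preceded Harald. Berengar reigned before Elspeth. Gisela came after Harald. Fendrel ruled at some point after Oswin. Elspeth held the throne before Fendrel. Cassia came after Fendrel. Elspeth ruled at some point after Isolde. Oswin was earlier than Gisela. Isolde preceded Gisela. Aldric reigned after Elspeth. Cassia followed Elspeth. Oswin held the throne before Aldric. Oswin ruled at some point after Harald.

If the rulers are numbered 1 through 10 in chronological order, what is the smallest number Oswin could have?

Berengar, Dorin, Elspeth, Harald, and Isolde must all come before Oswin — 5 forced predecessors.
Nothing else is forced ahead of Oswin, so their earliest slot is position 5 + 1 = 6.

6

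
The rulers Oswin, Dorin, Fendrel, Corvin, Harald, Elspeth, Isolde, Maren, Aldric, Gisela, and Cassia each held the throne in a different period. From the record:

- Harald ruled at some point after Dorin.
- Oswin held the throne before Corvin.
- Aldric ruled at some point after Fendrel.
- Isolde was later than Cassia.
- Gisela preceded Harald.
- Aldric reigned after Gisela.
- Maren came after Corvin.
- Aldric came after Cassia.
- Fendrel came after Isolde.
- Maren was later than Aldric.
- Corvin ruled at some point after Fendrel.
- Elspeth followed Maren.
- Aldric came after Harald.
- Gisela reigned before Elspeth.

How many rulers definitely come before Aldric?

6

Directly stated before Aldric: Cassia, Fendrel, Gisela, and Harald.
Dorin reaches Aldric via Dorin → Harald → Aldric.
Isolde reaches Aldric via Isolde → Fendrel → Aldric.
No chain forces Maren (or any of the others) ahead of Aldric.
That's Cassia, Dorin, Fendrel, Gisela, Harald, and Isolde — 6 in all.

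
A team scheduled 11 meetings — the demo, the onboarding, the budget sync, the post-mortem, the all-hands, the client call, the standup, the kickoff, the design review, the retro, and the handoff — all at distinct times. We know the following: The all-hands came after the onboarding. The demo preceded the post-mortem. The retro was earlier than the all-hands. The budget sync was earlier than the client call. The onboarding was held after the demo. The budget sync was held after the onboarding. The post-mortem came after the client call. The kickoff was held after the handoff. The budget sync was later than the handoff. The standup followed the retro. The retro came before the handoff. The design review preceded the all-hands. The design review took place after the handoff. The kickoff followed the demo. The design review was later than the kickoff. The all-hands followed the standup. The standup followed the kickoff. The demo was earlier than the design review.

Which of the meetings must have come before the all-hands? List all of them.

Directly stated before the all-hands: the design review, the onboarding, the retro, and the standup.
The demo reaches the all-hands via the demo → the design review → the all-hands.
The handoff reaches the all-hands via the handoff → the design review → the all-hands.
The kickoff reaches the all-hands via the kickoff → the design review → the all-hands.
No chain forces the client call (or any of the others) ahead of the all-hands.

the demo, the design review, the handoff, the kickoff, the onboarding, the retro, the standup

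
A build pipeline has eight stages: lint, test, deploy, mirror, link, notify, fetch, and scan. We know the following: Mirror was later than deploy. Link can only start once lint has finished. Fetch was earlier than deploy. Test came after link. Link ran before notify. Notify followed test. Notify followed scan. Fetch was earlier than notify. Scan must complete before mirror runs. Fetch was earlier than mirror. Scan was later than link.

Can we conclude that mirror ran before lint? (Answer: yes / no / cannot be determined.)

Tracing the constraints gives lint → link → scan → mirror, so lint must come before mirror.
That means mirror cannot be before lint.

no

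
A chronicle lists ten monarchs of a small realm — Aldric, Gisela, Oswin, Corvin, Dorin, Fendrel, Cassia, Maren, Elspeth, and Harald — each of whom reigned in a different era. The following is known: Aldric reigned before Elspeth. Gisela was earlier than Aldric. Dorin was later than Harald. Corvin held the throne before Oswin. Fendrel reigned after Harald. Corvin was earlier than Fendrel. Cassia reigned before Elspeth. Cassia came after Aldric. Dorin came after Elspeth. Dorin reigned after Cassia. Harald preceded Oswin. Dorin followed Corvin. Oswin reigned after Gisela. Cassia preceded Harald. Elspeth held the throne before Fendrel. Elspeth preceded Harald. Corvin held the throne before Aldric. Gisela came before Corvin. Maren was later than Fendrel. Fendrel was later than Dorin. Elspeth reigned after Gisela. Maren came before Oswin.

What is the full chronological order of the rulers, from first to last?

Gisela, Corvin, Aldric, Cassia, Elspeth, Harald, Dorin, Fendrel, Maren, Oswin

The constraints fix every adjacent pair, so only one ordering works:
Gisela → Corvin → Aldric → Cassia → Elspeth → Harald → Dorin → Fendrel → Maren → Oswin.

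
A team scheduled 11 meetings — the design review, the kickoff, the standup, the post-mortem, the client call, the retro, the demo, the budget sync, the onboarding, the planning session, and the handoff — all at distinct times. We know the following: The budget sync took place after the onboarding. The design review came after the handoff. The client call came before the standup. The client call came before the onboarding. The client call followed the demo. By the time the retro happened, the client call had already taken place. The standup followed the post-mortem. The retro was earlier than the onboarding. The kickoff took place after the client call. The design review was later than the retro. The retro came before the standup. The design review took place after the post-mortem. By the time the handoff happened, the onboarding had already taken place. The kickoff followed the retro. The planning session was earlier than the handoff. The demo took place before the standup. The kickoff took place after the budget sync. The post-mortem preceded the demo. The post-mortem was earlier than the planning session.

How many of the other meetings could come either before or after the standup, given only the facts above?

Forced before the standup: the client call, the demo, the post-mortem, and the retro.
That leaves the budget sync, the design review, the handoff, the kickoff, the onboarding, and the planning session with no forced order relative to the standup — 6.

6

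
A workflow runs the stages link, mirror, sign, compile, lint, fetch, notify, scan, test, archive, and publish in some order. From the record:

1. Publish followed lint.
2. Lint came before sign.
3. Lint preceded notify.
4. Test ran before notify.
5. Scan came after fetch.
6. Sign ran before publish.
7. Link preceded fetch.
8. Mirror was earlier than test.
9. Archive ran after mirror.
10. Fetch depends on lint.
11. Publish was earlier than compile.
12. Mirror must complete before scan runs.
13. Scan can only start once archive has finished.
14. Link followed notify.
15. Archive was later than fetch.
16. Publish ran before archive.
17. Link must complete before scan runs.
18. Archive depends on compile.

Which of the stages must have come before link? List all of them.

lint, mirror, notify, test

Directly stated before link: notify.
Lint reaches link via lint → notify → link.
Mirror reaches link via mirror → test → notify → link.
Test reaches link via test → notify → link.
No chain forces sign (or any of the others) ahead of link.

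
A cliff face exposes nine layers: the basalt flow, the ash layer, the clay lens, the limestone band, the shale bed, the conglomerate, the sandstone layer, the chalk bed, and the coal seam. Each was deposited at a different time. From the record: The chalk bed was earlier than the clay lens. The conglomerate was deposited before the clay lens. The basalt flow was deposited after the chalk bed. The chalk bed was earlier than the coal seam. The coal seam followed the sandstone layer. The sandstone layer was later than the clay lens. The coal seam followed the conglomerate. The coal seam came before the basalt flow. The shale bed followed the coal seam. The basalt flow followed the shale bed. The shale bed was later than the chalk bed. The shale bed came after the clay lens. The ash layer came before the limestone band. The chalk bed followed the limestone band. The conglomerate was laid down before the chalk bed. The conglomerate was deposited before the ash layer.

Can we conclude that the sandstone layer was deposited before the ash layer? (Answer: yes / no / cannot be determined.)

no

Tracing the constraints gives the ash layer → the limestone band → the chalk bed → the clay lens → the sandstone layer, so the ash layer must come before the sandstone layer.
That means the sandstone layer cannot be before the ash layer.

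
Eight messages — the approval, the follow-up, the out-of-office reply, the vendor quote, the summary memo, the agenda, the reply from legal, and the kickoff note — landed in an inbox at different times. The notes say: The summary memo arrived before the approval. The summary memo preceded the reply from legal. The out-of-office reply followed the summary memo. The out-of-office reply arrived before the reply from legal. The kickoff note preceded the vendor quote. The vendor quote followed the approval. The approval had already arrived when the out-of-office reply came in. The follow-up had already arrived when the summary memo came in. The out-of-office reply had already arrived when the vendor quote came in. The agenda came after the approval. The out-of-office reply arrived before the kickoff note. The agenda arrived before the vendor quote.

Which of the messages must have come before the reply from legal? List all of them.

Directly stated before the reply from legal: the out-of-office reply and the summary memo.
The approval reaches the reply from legal via the approval → the out-of-office reply → the reply from legal.
The follow-up reaches the reply from legal via the follow-up → the summary memo → the reply from legal.
No chain forces the vendor quote (or any of the others) ahead of the reply from legal.

the approval, the follow-up, the out-of-office reply, the summary memo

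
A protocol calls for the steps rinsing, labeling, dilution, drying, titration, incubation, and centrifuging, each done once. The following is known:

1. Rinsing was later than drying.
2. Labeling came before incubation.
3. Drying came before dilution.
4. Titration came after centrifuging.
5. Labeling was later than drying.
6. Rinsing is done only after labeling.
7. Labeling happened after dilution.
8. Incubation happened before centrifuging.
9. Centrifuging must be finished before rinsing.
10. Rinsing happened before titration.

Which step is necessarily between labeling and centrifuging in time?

Tracing the constraints gives labeling → incubation → centrifuging, so incubation sits after labeling and before centrifuging.
No other step is forced both after labeling and before centrifuging.

incubation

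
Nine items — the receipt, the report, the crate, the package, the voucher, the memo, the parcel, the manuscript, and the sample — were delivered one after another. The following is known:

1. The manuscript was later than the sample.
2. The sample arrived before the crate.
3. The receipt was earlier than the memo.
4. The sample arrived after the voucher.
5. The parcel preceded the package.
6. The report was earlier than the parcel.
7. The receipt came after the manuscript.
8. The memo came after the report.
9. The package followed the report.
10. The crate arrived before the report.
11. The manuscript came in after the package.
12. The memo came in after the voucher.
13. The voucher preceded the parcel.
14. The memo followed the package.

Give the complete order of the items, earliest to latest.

The constraints fix every adjacent pair, so only one ordering works:
the voucher → the sample → the crate → the report → the parcel → the package → the manuscript → the receipt → the memo.

the voucher, the sample, the crate, the report, the parcel, the package, the manuscript, the receipt, the memo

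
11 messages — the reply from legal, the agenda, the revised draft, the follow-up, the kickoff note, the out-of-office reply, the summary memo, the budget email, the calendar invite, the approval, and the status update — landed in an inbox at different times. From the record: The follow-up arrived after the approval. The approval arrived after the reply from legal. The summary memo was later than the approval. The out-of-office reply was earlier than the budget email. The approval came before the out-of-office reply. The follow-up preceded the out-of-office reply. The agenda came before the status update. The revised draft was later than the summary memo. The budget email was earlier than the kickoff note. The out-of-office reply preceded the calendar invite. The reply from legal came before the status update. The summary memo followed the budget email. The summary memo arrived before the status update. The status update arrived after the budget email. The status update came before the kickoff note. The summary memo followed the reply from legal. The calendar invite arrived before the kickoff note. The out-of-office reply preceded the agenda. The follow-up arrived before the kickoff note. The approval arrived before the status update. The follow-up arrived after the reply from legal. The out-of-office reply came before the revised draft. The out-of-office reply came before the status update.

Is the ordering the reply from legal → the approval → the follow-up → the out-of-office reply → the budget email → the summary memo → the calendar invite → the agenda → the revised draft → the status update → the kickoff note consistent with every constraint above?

yes

Check each stated constraint against the proposed order — e.g. the approval is ahead of the status update; the reply from legal is ahead of the status update. Every pair is in the required order; nothing is violated.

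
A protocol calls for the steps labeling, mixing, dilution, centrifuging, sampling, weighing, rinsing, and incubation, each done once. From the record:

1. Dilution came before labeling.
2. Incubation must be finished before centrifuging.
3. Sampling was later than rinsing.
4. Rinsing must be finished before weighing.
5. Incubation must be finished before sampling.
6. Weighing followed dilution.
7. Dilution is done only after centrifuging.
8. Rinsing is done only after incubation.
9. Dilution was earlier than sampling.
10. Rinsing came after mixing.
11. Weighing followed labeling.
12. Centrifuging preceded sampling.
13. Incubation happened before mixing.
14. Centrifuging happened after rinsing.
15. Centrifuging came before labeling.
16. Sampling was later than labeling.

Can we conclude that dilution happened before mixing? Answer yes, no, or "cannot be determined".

no

Tracing the constraints gives mixing → rinsing → centrifuging → dilution, so mixing must come before dilution.
That means dilution cannot be before mixing.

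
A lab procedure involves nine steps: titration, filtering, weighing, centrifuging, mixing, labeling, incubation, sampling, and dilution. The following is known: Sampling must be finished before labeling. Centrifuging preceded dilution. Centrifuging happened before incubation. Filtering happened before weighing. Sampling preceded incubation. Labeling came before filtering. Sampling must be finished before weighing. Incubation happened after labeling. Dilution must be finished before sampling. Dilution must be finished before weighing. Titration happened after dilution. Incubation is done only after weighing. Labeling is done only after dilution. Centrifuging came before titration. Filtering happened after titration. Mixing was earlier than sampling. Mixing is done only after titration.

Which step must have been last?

incubation

Every other step has a chain of constraints placing it before incubation, so incubation is last.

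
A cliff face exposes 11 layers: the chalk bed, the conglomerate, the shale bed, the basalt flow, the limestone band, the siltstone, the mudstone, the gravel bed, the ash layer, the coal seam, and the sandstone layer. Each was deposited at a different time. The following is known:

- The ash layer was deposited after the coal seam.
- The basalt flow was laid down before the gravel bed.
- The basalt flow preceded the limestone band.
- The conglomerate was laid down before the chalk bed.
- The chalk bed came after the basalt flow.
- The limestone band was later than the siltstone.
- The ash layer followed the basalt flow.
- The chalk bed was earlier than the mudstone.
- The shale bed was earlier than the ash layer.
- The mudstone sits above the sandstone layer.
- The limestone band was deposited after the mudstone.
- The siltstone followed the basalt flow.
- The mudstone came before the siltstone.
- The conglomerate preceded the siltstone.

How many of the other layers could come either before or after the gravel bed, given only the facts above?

Forced before the gravel bed: the basalt flow.
That leaves the ash layer, the chalk bed, the coal seam, the conglomerate, the limestone band, the mudstone, the sandstone layer, the shale bed, and the siltstone with no forced order relative to the gravel bed — 9.

9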